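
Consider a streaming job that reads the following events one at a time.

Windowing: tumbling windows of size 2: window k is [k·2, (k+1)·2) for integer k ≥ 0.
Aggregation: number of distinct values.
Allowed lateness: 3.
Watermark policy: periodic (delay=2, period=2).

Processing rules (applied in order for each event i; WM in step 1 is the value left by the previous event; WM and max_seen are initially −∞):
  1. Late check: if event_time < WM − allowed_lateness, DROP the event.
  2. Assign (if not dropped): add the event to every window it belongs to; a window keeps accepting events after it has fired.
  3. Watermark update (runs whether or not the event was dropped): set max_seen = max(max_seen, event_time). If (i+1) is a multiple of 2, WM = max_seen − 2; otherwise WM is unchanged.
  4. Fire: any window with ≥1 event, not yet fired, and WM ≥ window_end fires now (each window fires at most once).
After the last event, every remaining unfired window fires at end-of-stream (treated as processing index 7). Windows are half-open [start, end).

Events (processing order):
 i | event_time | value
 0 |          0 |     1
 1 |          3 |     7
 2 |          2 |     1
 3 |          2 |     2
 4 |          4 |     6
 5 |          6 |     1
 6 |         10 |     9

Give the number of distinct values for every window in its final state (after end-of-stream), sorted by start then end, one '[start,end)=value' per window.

[0,2)=1 [2,4)=3 [4,6)=1 [6,8)=1 [10,12)=1

i=0 t=0 v=1: → [0,2); WM=−∞
i=1 t=3 v=7: → [2,4); WM=1
i=2 t=2 v=1: → [2,4); WM=1
i=3 t=2 v=2: → [2,4); WM=1
i=4 t=4 v=6: → [4,6); WM=1
i=5 t=6 v=1: → [6,8); WM=4; [0,2) fires=1 [2,4) fires=3
i=6 t=10 v=9: → [10,12); WM=4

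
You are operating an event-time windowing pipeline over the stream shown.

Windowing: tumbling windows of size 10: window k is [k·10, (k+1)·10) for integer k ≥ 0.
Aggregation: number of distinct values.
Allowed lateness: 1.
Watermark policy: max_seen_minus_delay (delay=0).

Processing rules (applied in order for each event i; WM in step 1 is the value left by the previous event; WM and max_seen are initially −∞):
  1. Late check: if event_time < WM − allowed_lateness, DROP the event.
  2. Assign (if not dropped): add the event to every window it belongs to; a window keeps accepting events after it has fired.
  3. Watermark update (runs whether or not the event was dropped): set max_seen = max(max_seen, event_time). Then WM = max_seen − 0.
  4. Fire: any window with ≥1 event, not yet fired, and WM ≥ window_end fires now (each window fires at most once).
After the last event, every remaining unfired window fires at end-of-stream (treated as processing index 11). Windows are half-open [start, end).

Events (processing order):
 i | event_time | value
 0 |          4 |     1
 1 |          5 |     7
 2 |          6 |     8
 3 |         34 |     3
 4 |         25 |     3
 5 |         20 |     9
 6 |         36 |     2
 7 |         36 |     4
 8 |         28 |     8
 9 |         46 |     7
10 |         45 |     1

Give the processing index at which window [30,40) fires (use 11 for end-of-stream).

9

i=0 t=4 v=1: → [0,10); WM=4
i=1 t=5 v=7: → [0,10); WM=5
i=2 t=6 v=8: → [0,10); WM=6
i=3 t=34 v=3: → [30,40); WM=34; [0,10) fires=3
i=4 t=25 v=3: DROP (t<34-1); WM=34
i=5 t=20 v=9: DROP (t<34-1); WM=34
i=6 t=36 v=2: → [30,40); WM=36
i=7 t=36 v=4: → [30,40); WM=36
i=8 t=28 v=8: DROP (t<36-1); WM=36
i=9 t=46 v=7: → [40,50); WM=46; [30,40) fires=3
i=10 t=45 v=1: → [40,50); WM=46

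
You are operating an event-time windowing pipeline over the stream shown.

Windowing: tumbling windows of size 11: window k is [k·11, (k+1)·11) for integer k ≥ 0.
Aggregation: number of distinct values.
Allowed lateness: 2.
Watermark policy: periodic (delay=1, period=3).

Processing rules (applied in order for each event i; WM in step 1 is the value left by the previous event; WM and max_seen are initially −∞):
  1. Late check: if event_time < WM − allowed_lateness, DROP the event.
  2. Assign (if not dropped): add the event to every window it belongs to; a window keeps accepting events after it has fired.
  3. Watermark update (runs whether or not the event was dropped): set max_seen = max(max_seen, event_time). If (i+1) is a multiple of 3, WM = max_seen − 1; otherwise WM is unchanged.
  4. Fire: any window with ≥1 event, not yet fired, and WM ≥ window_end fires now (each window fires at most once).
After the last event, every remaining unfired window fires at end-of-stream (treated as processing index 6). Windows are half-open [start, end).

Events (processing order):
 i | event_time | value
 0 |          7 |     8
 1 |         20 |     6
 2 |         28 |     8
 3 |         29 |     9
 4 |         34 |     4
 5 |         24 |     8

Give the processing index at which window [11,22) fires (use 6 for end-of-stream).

2

i=0 t=7 v=8: → [0,11); WM=−∞
i=1 t=20 v=6: → [11,22); WM=−∞
i=2 t=28 v=8: → [22,33); WM=27; [0,11) fires=1 [11,22) fires=1
i=3 t=29 v=9: → [22,33); WM=27
i=4 t=34 v=4: → [33,44); WM=27
i=5 t=24 v=8: DROP (t<27-2); WM=33; [22,33) fires=2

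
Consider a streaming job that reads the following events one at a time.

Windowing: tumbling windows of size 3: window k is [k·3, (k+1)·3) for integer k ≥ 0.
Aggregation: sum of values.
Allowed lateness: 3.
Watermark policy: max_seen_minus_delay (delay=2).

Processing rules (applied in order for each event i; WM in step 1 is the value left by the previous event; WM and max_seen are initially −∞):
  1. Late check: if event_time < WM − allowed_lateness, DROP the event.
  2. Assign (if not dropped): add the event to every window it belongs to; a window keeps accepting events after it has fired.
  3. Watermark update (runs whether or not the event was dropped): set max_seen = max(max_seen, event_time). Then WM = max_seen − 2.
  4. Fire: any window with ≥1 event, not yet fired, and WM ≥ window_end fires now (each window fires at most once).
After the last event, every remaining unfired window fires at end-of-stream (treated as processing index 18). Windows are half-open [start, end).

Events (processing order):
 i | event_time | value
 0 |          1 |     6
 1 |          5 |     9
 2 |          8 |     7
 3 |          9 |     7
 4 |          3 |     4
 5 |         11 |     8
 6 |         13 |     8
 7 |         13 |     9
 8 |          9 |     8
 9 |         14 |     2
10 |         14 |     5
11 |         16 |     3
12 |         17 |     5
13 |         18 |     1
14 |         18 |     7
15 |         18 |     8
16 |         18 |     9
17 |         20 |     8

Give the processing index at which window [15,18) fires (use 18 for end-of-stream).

i=0 t=1 v=6: → [0,3); WM=-1
i=1 t=5 v=9: → [3,6); WM=3; [0,3) fires=6
i=2 t=8 v=7: → [6,9); WM=6; [3,6) fires=9
i=3 t=9 v=7: → [9,12); WM=7
i=4 t=3 v=4: DROP (t<7-3); WM=7
i=5 t=11 v=8: → [9,12); WM=9; [6,9) fires=7
i=6 t=13 v=8: → [12,15); WM=11
i=7 t=13 v=9: → [12,15); WM=11
i=8 t=9 v=8: → [9,12); WM=11
i=9 t=14 v=2: → [12,15); WM=12; [9,12) fires=23
i=10 t=14 v=5: → [12,15); WM=12
i=11 t=16 v=3: → [15,18); WM=14
i=12 t=17 v=5: → [15,18); WM=15; [12,15) fires=24
i=13 t=18 v=1: → [18,21); WM=16
i=14 t=18 v=7: → [18,21); WM=16
i=15 t=18 v=8: → [18,21); WM=16
i=16 t=18 v=9: → [18,21); WM=16
i=17 t=20 v=8: → [18,21); WM=18; [15,18) fires=8

17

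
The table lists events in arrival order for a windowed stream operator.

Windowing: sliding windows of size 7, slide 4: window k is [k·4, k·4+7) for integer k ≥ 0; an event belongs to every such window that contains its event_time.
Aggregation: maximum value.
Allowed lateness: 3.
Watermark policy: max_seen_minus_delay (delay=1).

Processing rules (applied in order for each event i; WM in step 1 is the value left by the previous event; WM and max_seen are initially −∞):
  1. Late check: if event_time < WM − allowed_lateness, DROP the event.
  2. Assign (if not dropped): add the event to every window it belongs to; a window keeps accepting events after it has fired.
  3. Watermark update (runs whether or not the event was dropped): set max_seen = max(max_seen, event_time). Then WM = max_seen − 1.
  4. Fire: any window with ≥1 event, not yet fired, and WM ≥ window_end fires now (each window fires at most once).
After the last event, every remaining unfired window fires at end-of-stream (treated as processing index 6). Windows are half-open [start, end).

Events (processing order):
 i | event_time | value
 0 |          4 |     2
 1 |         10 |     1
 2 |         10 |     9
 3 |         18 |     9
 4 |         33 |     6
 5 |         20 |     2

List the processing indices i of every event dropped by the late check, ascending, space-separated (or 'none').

5

i=0 t=4 v=2: → [4,11),[0,7); WM=3
i=1 t=10 v=1: → [8,15),[4,11); WM=9; [0,7) fires=2
i=2 t=10 v=9: → [8,15),[4,11); WM=9
i=3 t=18 v=9: → [16,23),[12,19); WM=17; [4,11) fires=9 [8,15) fires=9
i=4 t=33 v=6: → [32,39),[28,35); WM=32; [12,19) fires=9 [16,23) fires=9
i=5 t=20 v=2: DROP (t<32-3); WM=32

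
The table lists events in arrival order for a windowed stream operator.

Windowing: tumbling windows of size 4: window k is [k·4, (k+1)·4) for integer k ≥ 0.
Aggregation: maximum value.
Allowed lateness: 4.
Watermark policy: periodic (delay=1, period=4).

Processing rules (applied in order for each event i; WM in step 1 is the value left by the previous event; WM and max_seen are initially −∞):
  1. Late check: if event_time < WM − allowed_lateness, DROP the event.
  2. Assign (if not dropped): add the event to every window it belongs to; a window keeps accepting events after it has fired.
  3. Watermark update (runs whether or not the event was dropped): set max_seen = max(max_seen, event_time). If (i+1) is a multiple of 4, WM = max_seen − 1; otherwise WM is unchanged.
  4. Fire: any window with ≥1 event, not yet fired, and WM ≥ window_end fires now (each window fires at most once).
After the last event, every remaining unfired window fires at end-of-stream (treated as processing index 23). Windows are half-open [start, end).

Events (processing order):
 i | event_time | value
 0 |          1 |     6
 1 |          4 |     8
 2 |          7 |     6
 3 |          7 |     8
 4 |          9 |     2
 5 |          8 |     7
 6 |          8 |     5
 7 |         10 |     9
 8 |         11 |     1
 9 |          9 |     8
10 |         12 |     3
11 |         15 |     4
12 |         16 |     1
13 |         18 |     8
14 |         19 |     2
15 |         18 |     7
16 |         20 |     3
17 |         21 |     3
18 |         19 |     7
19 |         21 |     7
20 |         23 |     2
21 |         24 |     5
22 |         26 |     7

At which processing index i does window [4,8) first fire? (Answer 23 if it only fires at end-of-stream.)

i=0 t=1 v=6: → [0,4); WM=−∞
i=1 t=4 v=8: → [4,8); WM=−∞
i=2 t=7 v=6: → [4,8); WM=−∞
i=3 t=7 v=8: → [4,8); WM=6; [0,4) fires=6
i=4 t=9 v=2: → [8,12); WM=6
i=5 t=8 v=7: → [8,12); WM=6
i=6 t=8 v=5: → [8,12); WM=6
i=7 t=10 v=9: → [8,12); WM=9; [4,8) fires=8
i=8 t=11 v=1: → [8,12); WM=9
i=9 t=9 v=8: → [8,12); WM=9
i=10 t=12 v=3: → [12,16); WM=9
i=11 t=15 v=4: → [12,16); WM=14; [8,12) fires=9
i=12 t=16 v=1: → [16,20); WM=14
i=13 t=18 v=8: → [16,20); WM=14
i=14 t=19 v=2: → [16,20); WM=14
i=15 t=18 v=7: → [16,20); WM=18; [12,16) fires=4
i=16 t=20 v=3: → [20,24); WM=18
i=17 t=21 v=3: → [20,24); WM=18
i=18 t=19 v=7: → [16,20); WM=18
i=19 t=21 v=7: → [20,24); WM=20; [16,20) fires=8
i=20 t=23 v=2: → [20,24); WM=20
i=21 t=24 v=5: → [24,28); WM=20
i=22 t=26 v=7: → [24,28); WM=20

7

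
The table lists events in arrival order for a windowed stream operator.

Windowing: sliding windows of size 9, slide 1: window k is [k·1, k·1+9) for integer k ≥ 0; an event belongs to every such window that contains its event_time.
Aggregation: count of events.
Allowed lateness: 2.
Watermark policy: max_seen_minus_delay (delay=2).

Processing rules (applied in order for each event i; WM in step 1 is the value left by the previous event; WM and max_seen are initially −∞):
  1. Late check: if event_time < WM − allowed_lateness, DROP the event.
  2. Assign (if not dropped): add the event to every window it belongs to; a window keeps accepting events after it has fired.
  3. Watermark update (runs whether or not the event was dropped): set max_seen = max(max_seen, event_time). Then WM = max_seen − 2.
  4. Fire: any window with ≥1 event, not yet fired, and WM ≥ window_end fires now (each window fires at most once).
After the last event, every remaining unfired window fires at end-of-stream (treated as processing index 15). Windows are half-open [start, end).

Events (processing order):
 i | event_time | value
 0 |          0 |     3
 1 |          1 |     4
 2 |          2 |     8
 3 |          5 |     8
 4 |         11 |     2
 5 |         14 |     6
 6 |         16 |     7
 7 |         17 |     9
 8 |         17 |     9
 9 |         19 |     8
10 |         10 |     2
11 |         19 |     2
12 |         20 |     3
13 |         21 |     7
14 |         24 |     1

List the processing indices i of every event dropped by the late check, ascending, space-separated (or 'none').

i=0 t=0 v=3: → [0,9); WM=-2
i=1 t=1 v=4: → [1,10),[0,9); WM=-1
i=2 t=2 v=8: → [2,11),[1,10),[0,9); WM=0
i=3 t=5 v=8: → [5,14),[4,13),[3,12),[2,11),[1,10),[0,9); WM=3
i=4 t=11 v=2: → [11,20),[10,19),[9,18),[8,17),[7,16),[6,15),[5,14),[4,13),[3,12); WM=9; [0,9) fires=4
i=5 t=14 v=6: → [14,23),[13,22),[12,21),[11,20),[10,19),[9,18),[8,17),[7,16),[6,15); WM=12; [1,10) fires=3 [2,11) fires=2 [3,12) fires=2
i=6 t=16 v=7: → [16,25),[15,24),[14,23),[13,22),[12,21),[11,20),[10,19),[9,18),[8,17); WM=14; [4,13) fires=2 [5,14) fires=2
i=7 t=17 v=9: → [17,26),[16,25),[15,24),[14,23),[13,22),[12,21),[11,20),[10,19),[9,18); WM=15; [6,15) fires=2
i=8 t=17 v=9: → [17,26),[16,25),[15,24),[14,23),[13,22),[12,21),[11,20),[10,19),[9,18); WM=15
i=9 t=19 v=8: → [19,28),[18,27),[17,26),[16,25),[15,24),[14,23),[13,22),[12,21),[11,20); WM=17; [7,16) fires=2 [8,17) fires=3
i=10 t=10 v=2: DROP (t<17-2); WM=17
i=11 t=19 v=2: → [19,28),[18,27),[17,26),[16,25),[15,24),[14,23),[13,22),[12,21),[11,20); WM=17
i=12 t=20 v=3: → [20,29),[19,28),[18,27),[17,26),[16,25),[15,24),[14,23),[13,22),[12,21); WM=18; [9,18) fires=5
i=13 t=21 v=7: → [21,30),[20,29),[19,28),[18,27),[17,26),[16,25),[15,24),[14,23),[13,22); WM=19; [10,19) fires=5
i=14 t=24 v=1: → [24,33),[23,32),[22,31),[21,30),[20,29),[19,28),[18,27),[17,26),[16,25); WM=22; [11,20) fires=7 [12,21) fires=7 [13,22) fires=8

10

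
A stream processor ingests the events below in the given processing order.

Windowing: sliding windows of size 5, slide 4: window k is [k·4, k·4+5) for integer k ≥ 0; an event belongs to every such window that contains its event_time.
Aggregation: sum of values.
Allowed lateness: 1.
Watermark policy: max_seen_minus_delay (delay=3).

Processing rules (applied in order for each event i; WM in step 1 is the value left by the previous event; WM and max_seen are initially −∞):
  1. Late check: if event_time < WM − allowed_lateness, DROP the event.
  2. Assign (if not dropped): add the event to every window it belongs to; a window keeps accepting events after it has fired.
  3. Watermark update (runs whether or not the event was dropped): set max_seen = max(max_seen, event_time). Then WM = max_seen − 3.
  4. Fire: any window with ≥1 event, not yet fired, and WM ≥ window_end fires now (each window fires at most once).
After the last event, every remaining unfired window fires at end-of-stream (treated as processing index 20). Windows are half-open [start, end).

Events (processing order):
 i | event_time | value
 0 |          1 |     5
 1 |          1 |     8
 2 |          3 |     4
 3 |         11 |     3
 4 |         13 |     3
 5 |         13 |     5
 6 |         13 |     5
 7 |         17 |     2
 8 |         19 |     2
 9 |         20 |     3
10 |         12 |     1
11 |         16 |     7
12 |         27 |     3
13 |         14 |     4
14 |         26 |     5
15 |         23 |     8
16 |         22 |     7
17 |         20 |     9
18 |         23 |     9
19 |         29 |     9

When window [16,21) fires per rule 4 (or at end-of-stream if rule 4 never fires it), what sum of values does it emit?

i=0 t=1 v=5: → [0,5); WM=-2
i=1 t=1 v=8: → [0,5); WM=-2
i=2 t=3 v=4: → [0,5); WM=0
i=3 t=11 v=3: → [8,13); WM=8; [0,5) fires=17
i=4 t=13 v=3: → [12,17); WM=10
i=5 t=13 v=5: → [12,17); WM=10
i=6 t=13 v=5: → [12,17); WM=10
i=7 t=17 v=2: → [16,21); WM=14; [8,13) fires=3
i=8 t=19 v=2: → [16,21); WM=16
i=9 t=20 v=3: → [20,25),[16,21); WM=17; [12,17) fires=13
i=10 t=12 v=1: DROP (t<17-1); WM=17
i=11 t=16 v=7: → [16,21),[12,17); WM=17
i=12 t=27 v=3: → [24,29); WM=24; [16,21) fires=14
i=13 t=14 v=4: DROP (t<24-1); WM=24
i=14 t=26 v=5: → [24,29); WM=24
i=15 t=23 v=8: → [20,25); WM=24
i=16 t=22 v=7: DROP (t<24-1); WM=24
i=17 t=20 v=9: DROP (t<24-1); WM=24
i=18 t=23 v=9: → [20,25); WM=24
i=19 t=29 v=9: → [28,33); WM=26; [20,25) fires=20

14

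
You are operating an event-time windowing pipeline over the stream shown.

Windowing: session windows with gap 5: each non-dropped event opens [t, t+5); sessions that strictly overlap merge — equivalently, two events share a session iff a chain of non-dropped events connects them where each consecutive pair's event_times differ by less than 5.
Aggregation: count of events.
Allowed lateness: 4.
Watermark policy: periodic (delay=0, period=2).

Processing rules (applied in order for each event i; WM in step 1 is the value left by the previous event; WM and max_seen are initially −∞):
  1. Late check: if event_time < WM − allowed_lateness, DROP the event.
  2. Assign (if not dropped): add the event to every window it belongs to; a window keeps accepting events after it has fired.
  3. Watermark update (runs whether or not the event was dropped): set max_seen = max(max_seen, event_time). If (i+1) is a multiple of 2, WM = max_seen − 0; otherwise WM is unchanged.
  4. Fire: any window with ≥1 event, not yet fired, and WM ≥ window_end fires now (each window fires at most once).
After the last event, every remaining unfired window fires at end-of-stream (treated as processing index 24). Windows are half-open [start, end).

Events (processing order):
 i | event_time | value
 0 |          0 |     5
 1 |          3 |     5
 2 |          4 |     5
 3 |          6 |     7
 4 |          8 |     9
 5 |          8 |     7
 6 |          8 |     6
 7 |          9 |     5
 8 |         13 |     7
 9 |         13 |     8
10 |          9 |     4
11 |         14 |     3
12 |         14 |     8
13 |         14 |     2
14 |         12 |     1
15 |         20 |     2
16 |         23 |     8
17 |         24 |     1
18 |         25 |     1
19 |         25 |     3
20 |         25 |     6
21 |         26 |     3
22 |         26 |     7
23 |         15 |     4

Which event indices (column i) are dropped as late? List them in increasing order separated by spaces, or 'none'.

i=0 t=0 v=5: → [0,5); WM=−∞
i=1 t=3 v=5: → [0,8); WM=3
i=2 t=4 v=5: → [0,9); WM=3
i=3 t=6 v=7: → [0,11); WM=6
i=4 t=8 v=9: → [0,13); WM=6
i=5 t=8 v=7: → [0,13); WM=8
i=6 t=8 v=6: → [0,13); WM=8
i=7 t=9 v=5: → [0,14); WM=9
i=8 t=13 v=7: → [0,18); WM=9
i=9 t=13 v=8: → [0,18); WM=13
i=10 t=9 v=4: → [0,18); WM=13
i=11 t=14 v=3: → [0,19); WM=14
i=12 t=14 v=8: → [0,19); WM=14
i=13 t=14 v=2: → [0,19); WM=14
i=14 t=12 v=1: → [0,19); WM=14
i=15 t=20 v=2: → [20,25); WM=20
i=16 t=23 v=8: → [20,28); WM=20
i=17 t=24 v=1: → [20,29); WM=24
i=18 t=25 v=1: → [20,30); WM=24
i=19 t=25 v=3: → [20,30); WM=25
i=20 t=25 v=6: → [20,30); WM=25
i=21 t=26 v=3: → [20,31); WM=26
i=22 t=26 v=7: → [20,31); WM=26
i=23 t=15 v=4: DROP (t<26-4); WM=26

23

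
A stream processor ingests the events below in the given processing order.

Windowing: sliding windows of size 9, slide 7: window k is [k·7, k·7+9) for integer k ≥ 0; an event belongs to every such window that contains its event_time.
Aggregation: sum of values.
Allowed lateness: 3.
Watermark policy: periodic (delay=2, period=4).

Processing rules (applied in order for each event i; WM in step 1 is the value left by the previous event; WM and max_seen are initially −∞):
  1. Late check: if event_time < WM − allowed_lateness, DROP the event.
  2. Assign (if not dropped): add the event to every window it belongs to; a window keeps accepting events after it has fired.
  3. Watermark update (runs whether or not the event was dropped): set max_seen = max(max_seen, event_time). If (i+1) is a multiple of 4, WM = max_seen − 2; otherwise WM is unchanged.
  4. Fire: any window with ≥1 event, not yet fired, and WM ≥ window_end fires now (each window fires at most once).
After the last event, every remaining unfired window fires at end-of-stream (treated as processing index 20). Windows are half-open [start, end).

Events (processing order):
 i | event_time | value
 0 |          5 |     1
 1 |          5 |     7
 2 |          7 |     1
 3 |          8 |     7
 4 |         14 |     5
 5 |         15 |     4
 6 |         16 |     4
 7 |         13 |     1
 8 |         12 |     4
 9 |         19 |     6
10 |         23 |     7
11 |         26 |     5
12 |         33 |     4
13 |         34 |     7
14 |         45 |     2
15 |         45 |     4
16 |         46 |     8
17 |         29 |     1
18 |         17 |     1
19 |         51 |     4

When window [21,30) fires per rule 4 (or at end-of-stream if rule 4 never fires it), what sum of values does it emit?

12

i=0 t=5 v=1: → [0,9); WM=−∞
i=1 t=5 v=7: → [0,9); WM=−∞
i=2 t=7 v=1: → [7,16),[0,9); WM=−∞
i=3 t=8 v=7: → [7,16),[0,9); WM=6
i=4 t=14 v=5: → [14,23),[7,16); WM=6
i=5 t=15 v=4: → [14,23),[7,16); WM=6
i=6 t=16 v=4: → [14,23); WM=6
i=7 t=13 v=1: → [7,16); WM=14; [0,9) fires=16
i=8 t=12 v=4: → [7,16); WM=14
i=9 t=19 v=6: → [14,23); WM=14
i=10 t=23 v=7: → [21,30); WM=14
i=11 t=26 v=5: → [21,30); WM=24; [7,16) fires=22 [14,23) fires=19
i=12 t=33 v=4: → [28,37); WM=24
i=13 t=34 v=7: → [28,37); WM=24
i=14 t=45 v=2: → [42,51); WM=24
i=15 t=45 v=4: → [42,51); WM=43; [21,30) fires=12 [28,37) fires=11
i=16 t=46 v=8: → [42,51); WM=43
i=17 t=29 v=1: DROP (t<43-3); WM=43
i=18 t=17 v=1: DROP (t<43-3); WM=43
i=19 t=51 v=4: → [49,58); WM=49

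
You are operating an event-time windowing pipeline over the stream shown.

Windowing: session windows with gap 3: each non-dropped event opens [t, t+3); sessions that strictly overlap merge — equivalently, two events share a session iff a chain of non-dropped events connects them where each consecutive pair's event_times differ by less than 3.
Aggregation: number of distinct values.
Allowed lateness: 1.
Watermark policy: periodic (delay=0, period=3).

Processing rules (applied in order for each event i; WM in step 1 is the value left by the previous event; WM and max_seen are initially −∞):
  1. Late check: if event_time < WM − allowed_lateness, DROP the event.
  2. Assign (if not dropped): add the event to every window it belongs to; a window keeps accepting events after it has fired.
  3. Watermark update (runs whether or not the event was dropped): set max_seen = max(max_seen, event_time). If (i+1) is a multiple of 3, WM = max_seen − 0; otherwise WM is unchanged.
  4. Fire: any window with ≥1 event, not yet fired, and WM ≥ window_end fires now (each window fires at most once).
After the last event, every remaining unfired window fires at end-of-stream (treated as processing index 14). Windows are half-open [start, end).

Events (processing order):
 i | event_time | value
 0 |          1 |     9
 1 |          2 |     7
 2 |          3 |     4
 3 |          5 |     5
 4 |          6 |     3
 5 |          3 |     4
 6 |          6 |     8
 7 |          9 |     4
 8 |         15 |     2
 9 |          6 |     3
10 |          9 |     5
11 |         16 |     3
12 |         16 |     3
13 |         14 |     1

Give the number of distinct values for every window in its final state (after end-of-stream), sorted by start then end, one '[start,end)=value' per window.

i=0 t=1 v=9: → [1,4); WM=−∞
i=1 t=2 v=7: → [1,5); WM=−∞
i=2 t=3 v=4: → [1,6); WM=3
i=3 t=5 v=5: → [1,8); WM=3
i=4 t=6 v=3: → [1,9); WM=3
i=5 t=3 v=4: → [1,9); WM=6
i=6 t=6 v=8: → [1,9); WM=6
i=7 t=9 v=4: → [9,12); WM=6
i=8 t=15 v=2: → [15,18); WM=15
i=9 t=6 v=3: DROP (t<15-1); WM=15
i=10 t=9 v=5: DROP (t<15-1); WM=15
i=11 t=16 v=3: → [15,19); WM=16
i=12 t=16 v=3: → [15,19); WM=16
i=13 t=14 v=1: DROP (t<16-1); WM=16

[1,9)=6 [9,12)=1 [15,19)=2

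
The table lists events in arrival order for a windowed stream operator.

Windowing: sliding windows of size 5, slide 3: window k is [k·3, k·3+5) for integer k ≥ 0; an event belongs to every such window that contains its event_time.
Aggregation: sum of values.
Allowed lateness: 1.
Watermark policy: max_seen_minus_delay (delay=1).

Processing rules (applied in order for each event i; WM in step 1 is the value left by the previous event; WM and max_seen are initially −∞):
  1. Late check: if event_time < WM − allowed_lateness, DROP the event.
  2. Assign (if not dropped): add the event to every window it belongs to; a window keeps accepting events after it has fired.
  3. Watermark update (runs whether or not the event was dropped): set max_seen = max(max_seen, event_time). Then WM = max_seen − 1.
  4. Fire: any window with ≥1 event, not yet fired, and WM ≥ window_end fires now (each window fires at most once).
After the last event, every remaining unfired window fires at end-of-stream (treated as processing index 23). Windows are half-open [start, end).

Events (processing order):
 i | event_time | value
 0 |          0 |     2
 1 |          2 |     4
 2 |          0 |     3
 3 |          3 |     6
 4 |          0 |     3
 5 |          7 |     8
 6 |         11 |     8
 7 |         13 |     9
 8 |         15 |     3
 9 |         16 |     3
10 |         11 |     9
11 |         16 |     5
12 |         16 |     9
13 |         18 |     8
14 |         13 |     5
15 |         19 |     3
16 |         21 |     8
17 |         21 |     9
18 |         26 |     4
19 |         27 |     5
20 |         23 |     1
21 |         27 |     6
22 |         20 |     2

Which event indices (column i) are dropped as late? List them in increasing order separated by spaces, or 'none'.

i=0 t=0 v=2: → [0,5); WM=-1
i=1 t=2 v=4: → [0,5); WM=1
i=2 t=0 v=3: → [0,5); WM=1
i=3 t=3 v=6: → [3,8),[0,5); WM=2
i=4 t=0 v=3: DROP (t<2-1); WM=2
i=5 t=7 v=8: → [6,11),[3,8); WM=6; [0,5) fires=15
i=6 t=11 v=8: → [9,14); WM=10; [3,8) fires=14
i=7 t=13 v=9: → [12,17),[9,14); WM=12; [6,11) fires=8
i=8 t=15 v=3: → [15,20),[12,17); WM=14; [9,14) fires=17
i=9 t=16 v=3: → [15,20),[12,17); WM=15
i=10 t=11 v=9: DROP (t<15-1); WM=15
i=11 t=16 v=5: → [15,20),[12,17); WM=15
i=12 t=16 v=9: → [15,20),[12,17); WM=15
i=13 t=18 v=8: → [18,23),[15,20); WM=17; [12,17) fires=29
i=14 t=13 v=5: DROP (t<17-1); WM=17
i=15 t=19 v=3: → [18,23),[15,20); WM=18
i=16 t=21 v=8: → [21,26),[18,23); WM=20; [15,20) fires=31
i=17 t=21 v=9: → [21,26),[18,23); WM=20
i=18 t=26 v=4: → [24,29); WM=25; [18,23) fires=28
i=19 t=27 v=5: → [27,32),[24,29); WM=26; [21,26) fires=17
i=20 t=23 v=1: DROP (t<26-1); WM=26
i=21 t=27 v=6: → [27,32),[24,29); WM=26
i=22 t=20 v=2: DROP (t<26-1); WM=26

4 10 14 20 22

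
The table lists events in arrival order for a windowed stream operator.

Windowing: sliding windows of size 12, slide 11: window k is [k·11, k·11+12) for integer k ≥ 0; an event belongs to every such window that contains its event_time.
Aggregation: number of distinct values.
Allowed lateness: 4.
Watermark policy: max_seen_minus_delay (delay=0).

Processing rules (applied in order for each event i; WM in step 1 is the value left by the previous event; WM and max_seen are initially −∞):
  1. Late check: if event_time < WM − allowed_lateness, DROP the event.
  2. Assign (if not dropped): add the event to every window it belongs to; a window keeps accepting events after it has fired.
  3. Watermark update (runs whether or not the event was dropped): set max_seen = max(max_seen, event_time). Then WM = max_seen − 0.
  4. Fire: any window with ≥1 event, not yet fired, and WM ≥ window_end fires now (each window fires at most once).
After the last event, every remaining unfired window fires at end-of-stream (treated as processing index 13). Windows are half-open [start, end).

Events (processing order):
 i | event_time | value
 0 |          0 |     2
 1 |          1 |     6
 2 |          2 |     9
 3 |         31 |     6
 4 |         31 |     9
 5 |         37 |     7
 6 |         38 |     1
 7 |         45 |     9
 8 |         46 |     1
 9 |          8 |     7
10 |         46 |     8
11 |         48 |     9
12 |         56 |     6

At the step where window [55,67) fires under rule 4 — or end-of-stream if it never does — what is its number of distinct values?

1

i=0 t=0 v=2: → [0,12); WM=0
i=1 t=1 v=6: → [0,12); WM=1
i=2 t=2 v=9: → [0,12); WM=2
i=3 t=31 v=6: → [22,34); WM=31; [0,12) fires=3
i=4 t=31 v=9: → [22,34); WM=31
i=5 t=37 v=7: → [33,45); WM=37; [22,34) fires=2
i=6 t=38 v=1: → [33,45); WM=38
i=7 t=45 v=9: → [44,56); WM=45; [33,45) fires=2
i=8 t=46 v=1: → [44,56); WM=46
i=9 t=8 v=7: DROP (t<46-4); WM=46
i=10 t=46 v=8: → [44,56); WM=46
i=11 t=48 v=9: → [44,56); WM=48
i=12 t=56 v=6: → [55,67); WM=56; [44,56) fires=3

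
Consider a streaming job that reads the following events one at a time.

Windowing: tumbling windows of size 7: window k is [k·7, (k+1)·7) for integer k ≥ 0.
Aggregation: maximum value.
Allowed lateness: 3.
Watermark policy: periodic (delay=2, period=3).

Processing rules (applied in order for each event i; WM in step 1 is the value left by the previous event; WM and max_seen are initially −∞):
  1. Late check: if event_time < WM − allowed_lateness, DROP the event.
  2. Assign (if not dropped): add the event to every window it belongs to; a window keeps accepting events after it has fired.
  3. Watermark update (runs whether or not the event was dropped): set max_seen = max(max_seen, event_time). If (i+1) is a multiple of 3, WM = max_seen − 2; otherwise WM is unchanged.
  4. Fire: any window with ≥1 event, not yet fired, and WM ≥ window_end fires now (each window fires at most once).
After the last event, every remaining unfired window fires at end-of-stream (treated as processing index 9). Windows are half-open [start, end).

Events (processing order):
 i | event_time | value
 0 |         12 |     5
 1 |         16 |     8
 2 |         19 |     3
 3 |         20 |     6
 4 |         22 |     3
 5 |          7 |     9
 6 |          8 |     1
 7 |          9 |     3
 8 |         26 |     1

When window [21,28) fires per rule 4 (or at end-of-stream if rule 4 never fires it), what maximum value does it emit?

3

i=0 t=12 v=5: → [7,14); WM=−∞
i=1 t=16 v=8: → [14,21); WM=−∞
i=2 t=19 v=3: → [14,21); WM=17; [7,14) fires=5
i=3 t=20 v=6: → [14,21); WM=17
i=4 t=22 v=3: → [21,28); WM=17
i=5 t=7 v=9: DROP (t<17-3); WM=20
i=6 t=8 v=1: DROP (t<20-3); WM=20
i=7 t=9 v=3: DROP (t<20-3); WM=20
i=8 t=26 v=1: → [21,28); WM=24; [14,21) fires=8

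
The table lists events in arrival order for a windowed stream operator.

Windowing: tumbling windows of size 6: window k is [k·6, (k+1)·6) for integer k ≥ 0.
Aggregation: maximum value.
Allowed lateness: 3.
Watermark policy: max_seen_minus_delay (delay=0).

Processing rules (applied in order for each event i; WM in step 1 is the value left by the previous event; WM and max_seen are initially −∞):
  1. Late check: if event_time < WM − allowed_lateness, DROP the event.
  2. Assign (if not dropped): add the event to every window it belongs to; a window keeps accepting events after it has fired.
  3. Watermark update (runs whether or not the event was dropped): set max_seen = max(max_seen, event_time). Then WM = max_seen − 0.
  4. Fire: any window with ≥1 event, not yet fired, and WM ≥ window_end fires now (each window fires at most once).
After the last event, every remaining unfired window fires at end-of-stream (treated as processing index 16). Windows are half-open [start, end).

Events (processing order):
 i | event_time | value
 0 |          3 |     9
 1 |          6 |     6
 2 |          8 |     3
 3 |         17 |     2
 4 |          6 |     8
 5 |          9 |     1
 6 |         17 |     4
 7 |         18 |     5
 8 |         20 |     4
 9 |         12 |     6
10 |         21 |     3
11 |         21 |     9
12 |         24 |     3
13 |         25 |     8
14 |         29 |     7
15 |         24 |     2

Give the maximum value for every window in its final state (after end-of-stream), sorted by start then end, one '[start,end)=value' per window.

i=0 t=3 v=9: → [0,6); WM=3
i=1 t=6 v=6: → [6,12); WM=6; [0,6) fires=9
i=2 t=8 v=3: → [6,12); WM=8
i=3 t=17 v=2: → [12,18); WM=17; [6,12) fires=6
i=4 t=6 v=8: DROP (t<17-3); WM=17
i=5 t=9 v=1: DROP (t<17-3); WM=17
i=6 t=17 v=4: → [12,18); WM=17
i=7 t=18 v=5: → [18,24); WM=18; [12,18) fires=4
i=8 t=20 v=4: → [18,24); WM=20
i=9 t=12 v=6: DROP (t<20-3); WM=20
i=10 t=21 v=3: → [18,24); WM=21
i=11 t=21 v=9: → [18,24); WM=21
i=12 t=24 v=3: → [24,30); WM=24; [18,24) fires=9
i=13 t=25 v=8: → [24,30); WM=25
i=14 t=29 v=7: → [24,30); WM=29
i=15 t=24 v=2: DROP (t<29-3); WM=29

[0,6)=9 [6,12)=6 [12,18)=4 [18,24)=9 [24,30)=8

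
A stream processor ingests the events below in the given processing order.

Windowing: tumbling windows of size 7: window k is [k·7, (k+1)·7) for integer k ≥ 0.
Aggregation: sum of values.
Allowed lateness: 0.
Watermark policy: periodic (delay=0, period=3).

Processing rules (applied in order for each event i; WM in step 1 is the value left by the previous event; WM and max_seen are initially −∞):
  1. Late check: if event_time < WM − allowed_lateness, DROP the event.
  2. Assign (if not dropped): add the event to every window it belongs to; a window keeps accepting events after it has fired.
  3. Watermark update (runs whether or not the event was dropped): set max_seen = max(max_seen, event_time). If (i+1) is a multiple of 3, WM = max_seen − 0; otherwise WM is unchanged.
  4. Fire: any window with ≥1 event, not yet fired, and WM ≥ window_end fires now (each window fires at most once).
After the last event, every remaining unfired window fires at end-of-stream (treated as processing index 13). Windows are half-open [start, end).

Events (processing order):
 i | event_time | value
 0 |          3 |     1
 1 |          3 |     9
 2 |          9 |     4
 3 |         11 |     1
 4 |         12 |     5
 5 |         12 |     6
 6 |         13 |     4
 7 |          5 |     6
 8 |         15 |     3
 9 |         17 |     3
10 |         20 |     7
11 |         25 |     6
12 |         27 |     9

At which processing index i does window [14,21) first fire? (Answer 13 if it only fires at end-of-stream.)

11

i=0 t=3 v=1: → [0,7); WM=−∞
i=1 t=3 v=9: → [0,7); WM=−∞
i=2 t=9 v=4: → [7,14); WM=9; [0,7) fires=10
i=3 t=11 v=1: → [7,14); WM=9
i=4 t=12 v=5: → [7,14); WM=9
i=5 t=12 v=6: → [7,14); WM=12
i=6 t=13 v=4: → [7,14); WM=12
i=7 t=5 v=6: DROP (t<12-0); WM=12
i=8 t=15 v=3: → [14,21); WM=15; [7,14) fires=20
i=9 t=17 v=3: → [14,21); WM=15
i=10 t=20 v=7: → [14,21); WM=15
i=11 t=25 v=6: → [21,28); WM=25; [14,21) fires=13
i=12 t=27 v=9: → [21,28); WM=25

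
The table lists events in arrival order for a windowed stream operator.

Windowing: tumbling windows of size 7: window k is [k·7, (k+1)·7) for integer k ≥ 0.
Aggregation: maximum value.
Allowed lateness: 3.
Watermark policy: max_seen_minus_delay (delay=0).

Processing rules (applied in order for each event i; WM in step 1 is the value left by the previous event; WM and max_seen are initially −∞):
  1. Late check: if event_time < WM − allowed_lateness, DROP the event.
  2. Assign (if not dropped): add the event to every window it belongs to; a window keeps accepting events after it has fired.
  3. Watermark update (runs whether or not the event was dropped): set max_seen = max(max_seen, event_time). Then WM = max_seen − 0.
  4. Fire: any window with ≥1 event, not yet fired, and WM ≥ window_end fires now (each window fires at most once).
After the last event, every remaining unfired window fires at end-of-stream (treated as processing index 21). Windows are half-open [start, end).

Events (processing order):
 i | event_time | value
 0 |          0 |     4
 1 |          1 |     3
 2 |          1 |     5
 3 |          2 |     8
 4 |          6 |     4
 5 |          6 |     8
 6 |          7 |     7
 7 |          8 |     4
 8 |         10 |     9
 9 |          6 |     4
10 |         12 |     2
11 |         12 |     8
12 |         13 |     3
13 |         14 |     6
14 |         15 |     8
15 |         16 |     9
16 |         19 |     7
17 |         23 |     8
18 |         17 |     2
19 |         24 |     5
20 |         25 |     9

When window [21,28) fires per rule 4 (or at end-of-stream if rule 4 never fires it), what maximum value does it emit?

i=0 t=0 v=4: → [0,7); WM=0
i=1 t=1 v=3: → [0,7); WM=1
i=2 t=1 v=5: → [0,7); WM=1
i=3 t=2 v=8: → [0,7); WM=2
i=4 t=6 v=4: → [0,7); WM=6
i=5 t=6 v=8: → [0,7); WM=6
i=6 t=7 v=7: → [7,14); WM=7; [0,7) fires=8
i=7 t=8 v=4: → [7,14); WM=8
i=8 t=10 v=9: → [7,14); WM=10
i=9 t=6 v=4: DROP (t<10-3); WM=10
i=10 t=12 v=2: → [7,14); WM=12
i=11 t=12 v=8: → [7,14); WM=12
i=12 t=13 v=3: → [7,14); WM=13
i=13 t=14 v=6: → [14,21); WM=14; [7,14) fires=9
i=14 t=15 v=8: → [14,21); WM=15
i=15 t=16 v=9: → [14,21); WM=16
i=16 t=19 v=7: → [14,21); WM=19
i=17 t=23 v=8: → [21,28); WM=23; [14,21) fires=9
i=18 t=17 v=2: DROP (t<23-3); WM=23
i=19 t=24 v=5: → [21,28); WM=24
i=20 t=25 v=9: → [21,28); WM=25

9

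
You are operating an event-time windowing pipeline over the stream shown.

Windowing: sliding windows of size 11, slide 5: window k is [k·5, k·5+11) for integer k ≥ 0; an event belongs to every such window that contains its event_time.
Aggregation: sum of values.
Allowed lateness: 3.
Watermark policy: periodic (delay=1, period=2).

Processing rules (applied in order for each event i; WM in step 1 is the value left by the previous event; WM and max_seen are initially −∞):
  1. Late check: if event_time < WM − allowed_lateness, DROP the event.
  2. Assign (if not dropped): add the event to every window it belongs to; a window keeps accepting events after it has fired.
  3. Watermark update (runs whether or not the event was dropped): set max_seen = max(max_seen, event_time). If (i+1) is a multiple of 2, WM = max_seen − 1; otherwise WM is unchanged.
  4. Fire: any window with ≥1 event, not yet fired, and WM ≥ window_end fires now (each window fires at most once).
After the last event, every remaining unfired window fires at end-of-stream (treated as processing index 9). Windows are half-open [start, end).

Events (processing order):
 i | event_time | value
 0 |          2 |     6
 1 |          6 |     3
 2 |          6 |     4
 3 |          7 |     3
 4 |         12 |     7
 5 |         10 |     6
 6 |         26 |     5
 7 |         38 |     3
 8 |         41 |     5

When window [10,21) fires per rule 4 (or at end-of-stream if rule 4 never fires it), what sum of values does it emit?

i=0 t=2 v=6: → [0,11); WM=−∞
i=1 t=6 v=3: → [5,16),[0,11); WM=5
i=2 t=6 v=4: → [5,16),[0,11); WM=5
i=3 t=7 v=3: → [5,16),[0,11); WM=6
i=4 t=12 v=7: → [10,21),[5,16); WM=6
i=5 t=10 v=6: → [10,21),[5,16),[0,11); WM=11; [0,11) fires=22
i=6 t=26 v=5: → [25,36),[20,31); WM=11
i=7 t=38 v=3: → [35,46),[30,41); WM=37; [5,16) fires=23 [10,21) fires=13 [20,31) fires=5 [25,36) fires=5
i=8 t=41 v=5: → [40,51),[35,46); WM=37

13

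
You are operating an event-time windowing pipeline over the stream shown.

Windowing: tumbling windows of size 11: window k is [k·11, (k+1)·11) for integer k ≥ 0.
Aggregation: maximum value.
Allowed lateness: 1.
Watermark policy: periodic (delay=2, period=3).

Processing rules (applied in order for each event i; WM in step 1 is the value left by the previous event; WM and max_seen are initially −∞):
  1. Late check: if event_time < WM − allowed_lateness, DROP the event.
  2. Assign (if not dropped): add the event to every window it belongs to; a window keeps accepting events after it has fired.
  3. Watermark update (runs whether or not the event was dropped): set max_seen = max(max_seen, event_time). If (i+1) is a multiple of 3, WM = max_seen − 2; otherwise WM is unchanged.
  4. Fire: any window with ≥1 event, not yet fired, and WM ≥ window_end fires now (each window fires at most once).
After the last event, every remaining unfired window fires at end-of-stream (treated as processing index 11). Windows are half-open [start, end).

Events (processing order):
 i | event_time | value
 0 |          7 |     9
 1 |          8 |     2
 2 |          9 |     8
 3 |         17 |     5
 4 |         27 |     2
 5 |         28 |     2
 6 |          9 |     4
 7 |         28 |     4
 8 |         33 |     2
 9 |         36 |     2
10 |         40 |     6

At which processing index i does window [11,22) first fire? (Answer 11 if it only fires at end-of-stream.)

5

i=0 t=7 v=9: → [0,11); WM=−∞
i=1 t=8 v=2: → [0,11); WM=−∞
i=2 t=9 v=8: → [0,11); WM=7
i=3 t=17 v=5: → [11,22); WM=7
i=4 t=27 v=2: → [22,33); WM=7
i=5 t=28 v=2: → [22,33); WM=26; [0,11) fires=9 [11,22) fires=5
i=6 t=9 v=4: DROP (t<26-1); WM=26
i=7 t=28 v=4: → [22,33); WM=26
i=8 t=33 v=2: → [33,44); WM=31
i=9 t=36 v=2: → [33,44); WM=31
i=10 t=40 v=6: → [33,44); WM=31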